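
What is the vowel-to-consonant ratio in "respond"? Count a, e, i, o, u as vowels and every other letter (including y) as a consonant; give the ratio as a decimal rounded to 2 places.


Word: "respond"
Vowels (a,e,i,o,u): 2
Consonants: 5
Ratio = 2/5
= 0.40


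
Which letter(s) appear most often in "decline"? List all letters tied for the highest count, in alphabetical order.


Word: "decline"
Letter counts:
  'c': 1
  'd': 1
  'e': 2
  'i': 1
  'l': 1
  'n': 1
Maximum count = 2
Most frequent = 'e' (2 times each)


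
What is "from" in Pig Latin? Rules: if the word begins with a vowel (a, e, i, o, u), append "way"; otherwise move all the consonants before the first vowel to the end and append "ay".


Word: "from"
Starts with consonant(s) → move to end, add 'ay'
Consonant cluster: "fr"
Pig Latin = "omfray"


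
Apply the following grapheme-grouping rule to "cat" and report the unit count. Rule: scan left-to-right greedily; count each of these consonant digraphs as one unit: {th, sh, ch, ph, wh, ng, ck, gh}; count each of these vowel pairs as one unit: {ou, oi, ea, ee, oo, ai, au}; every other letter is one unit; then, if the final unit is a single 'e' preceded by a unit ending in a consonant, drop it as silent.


Word: "cat" (3 letters)
Left-to-right scan:
  1. 'c' (letter)
  2. 'a' (letter)
  3. 't' (letter)
Units from scan: 3
Sound units = 3 units


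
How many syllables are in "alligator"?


Word: "alligator"
Syllable breakdown: al-li-ga-tor
Counting: 4 parts
= 4 syllables


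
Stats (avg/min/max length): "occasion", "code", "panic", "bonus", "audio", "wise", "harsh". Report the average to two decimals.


Lengths: "occasion"=8, "code"=4, "panic"=5, "bonus"=5, "audio"=5, "wise"=4, "harsh"=5
Sum = 36, Count = 7
Average = 36/7 = 5.14
= avg=5.14, min=4, max=8


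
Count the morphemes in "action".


Word: "action"
Morphemes: act / -ion
Each morpheme carries meaning
= 2 morphemes


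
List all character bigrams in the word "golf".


Word: "golf" (length 4)
Number of bigrams = 4 - 2 + 1 = 3
  Position 0: "go"
  Position 1: "ol"
  Position 2: "lf"
Bigrams = "go", "ol", "lf"


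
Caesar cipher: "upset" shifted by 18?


Word: "upset"
Shift: 18
Each letter → (letter + shift) mod 26:
  'u' (20) + 18 = 12 → 'm'
  'p' (15) + 18 = 7 → 'h'
  's' (18) + 18 = 10 → 'k'
  'e' (4) + 18 = 22 → 'w'
  't' (19) + 18 = 11 → 'l'
Result = "mhkwl"


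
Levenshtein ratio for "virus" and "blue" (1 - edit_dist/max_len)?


Word 1: "virus" (length 5)
Word 2: "blue" (length 4)
One optimal edit sequence:
  1. delete 'v'  (+1)
  2. substitute 'i' -> 'b'  (+1)
  3. substitute 'r' -> 'l'  (+1)
  4. keep 'u'
  5. substitute 's' -> 'e'  (+1)
Edit distance = 4
Max length = max(5, 4) = 5
Similarity = 1 - 4/5
= 0.2000


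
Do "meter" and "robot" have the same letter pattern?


Pattern of "meter": [0, 1, 2, 1, 3]
Pattern of "robot": [0, 1, 2, 1, 3]
Patterns match
Same pattern = Yes


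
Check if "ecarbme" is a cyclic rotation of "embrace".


Word: "embrace", Candidate: "ecarbme"
Method: check if candidate is substring of word+word
"embraceembrace" contains "ecarbme"? No
Is rotation = No


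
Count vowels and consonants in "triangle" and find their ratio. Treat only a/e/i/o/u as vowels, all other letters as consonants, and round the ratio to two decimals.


Word: "triangle"
Vowels (a,e,i,o,u): 3
Consonants: 5
Ratio = 3/5
= 0.60


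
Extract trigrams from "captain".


Word: "captain" (length 7)
Number of trigrams = 7 - 3 + 1 = 5
  Position 0: "cap"
  Position 1: "apt"
  Position 2: "pta"
  Position 3: "tai"
  Position 4: "ain"
Trigrams = "cap", "apt", "pta", "tai", "ain"


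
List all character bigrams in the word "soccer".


Word: "soccer" (length 6)
Number of bigrams = 6 - 2 + 1 = 5
  Position 0: "so"
  Position 1: "oc"
  Position 2: "cc"
  Position 3: "ce"
  Position 4: "er"
Bigrams = "so", "oc", "cc", "ce", "er"


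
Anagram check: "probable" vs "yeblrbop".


Word 1: "probable" → sorted: abbelopr
Word 2: "yeblrbop" → sorted: bbelopry
Same letters? abbelopr != bbelopry
Anagram = No


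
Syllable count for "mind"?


Word: "mind"
Syllable breakdown: mind
Counting: 1 part
= 1 syllable


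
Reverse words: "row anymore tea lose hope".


Original: "row anymore tea lose hope"
Words (1..n): row | anymore | tea | lose | hope
Reversed (n..1): hope | lose | tea | anymore | row
Result = "hope lose tea anymore row"


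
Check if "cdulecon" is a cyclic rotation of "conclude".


Word: "conclude", Candidate: "cdulecon"
Method: check if candidate is substring of word+word
"concludeconclude" contains "cdulecon"? No
Is rotation = No


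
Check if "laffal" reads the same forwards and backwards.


Word: "laffal"
Reversed: "laffal"
Forward == Backward? laffal == laffal
Palindrome = Yes


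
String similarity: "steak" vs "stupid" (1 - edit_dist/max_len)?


Word 1: "steak" (length 5)
Word 2: "stupid" (length 6)
One optimal edit sequence:
  1. keep 's'
  2. keep 't'
  3. insert 'u'  (+1)
  4. substitute 'e' -> 'p'  (+1)
  5. substitute 'a' -> 'i'  (+1)
  6. substitute 'k' -> 'd'  (+1)
Edit distance = 4
Max length = max(5, 6) = 6
Similarity = 1 - 4/6
= 0.3333


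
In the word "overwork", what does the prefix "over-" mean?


Prefix: over-
Example: overwork (over- + work)
Meaning = excessive


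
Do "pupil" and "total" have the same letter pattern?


Pattern of "pupil": [0, 1, 0, 2, 3]
Pattern of "total": [0, 1, 0, 2, 3]
Patterns match
Same pattern = Yes


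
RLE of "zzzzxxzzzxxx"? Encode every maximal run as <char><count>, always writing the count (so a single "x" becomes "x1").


String: "zzzzxxzzzxxx"
Scanning for consecutive runs:
  'z' x 4
  'x' x 2
  'z' x 3
  'x' x 3
RLE = "z4x2z3x3"


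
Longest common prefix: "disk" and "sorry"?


Word 1: "disk"
Word 2: "sorry"
Comparing from start:
  Pos 0: 'd' != 's' (stop)
LCP = "" (length 0)


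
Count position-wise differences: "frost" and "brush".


Comparing character by character (same length = 5):
  Pos 0: 'f' vs 'b' !=
  Pos 1: 'r' vs 'r' =
  Pos 2: 'o' vs 'u' !=
  Pos 3: 's' vs 's' =
  Pos 4: 't' vs 'h' !=
Hamming distance = 3


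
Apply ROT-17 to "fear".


Word: "fear"
Shift: 17
Each letter → (letter + shift) mod 26:
  'f' (5) + 17 = 22 → 'w'
  'e' (4) + 17 = 21 → 'v'
  'a' (0) + 17 = 17 → 'r'
  'r' (17) + 17 = 8 → 'i'
Result = "wvri"


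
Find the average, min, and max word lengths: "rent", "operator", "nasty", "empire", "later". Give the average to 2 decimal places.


Lengths: "rent"=4, "operator"=8, "nasty"=5, "empire"=6, "later"=5
Sum = 28, Count = 5
Average = 28/5 = 5.60
= avg=5.60, min=4, max=8


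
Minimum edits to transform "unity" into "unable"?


Word 1: "unity" (length 5)
Word 2: "unable" (length 6)
One optimal edit sequence (insert/delete/substitute each cost 1):
  1. keep 'u'
  2. keep 'n'
  3. insert 'a'  (+1)
  4. substitute 'i' -> 'b'  (+1)
  5. substitute 't' -> 'l'  (+1)
  6. substitute 'y' -> 'e'  (+1)
Total edit operations: 4
Edit distance = 4


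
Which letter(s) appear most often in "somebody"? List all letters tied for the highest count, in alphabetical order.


Word: "somebody"
Letter counts:
  'b': 1
  'd': 1
  'e': 1
  'm': 1
  'o': 2
  's': 1
  'y': 1
Maximum count = 2
Most frequent = 'o' (2 times each)


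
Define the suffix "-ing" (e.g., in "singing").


Suffix: -ing
Example: singing = sing + -ing
Meaning = present participle


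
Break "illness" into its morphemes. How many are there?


Word: "illness"
Morphemes: ill | -ness
Each morpheme carries meaning
= 2 morphemes


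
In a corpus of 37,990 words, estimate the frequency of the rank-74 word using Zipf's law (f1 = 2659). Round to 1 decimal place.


Zipf's law: f(r) = f(1) / r
f(1) = 2659
f(74) = 2659 / 74
= 35.9 occurrences


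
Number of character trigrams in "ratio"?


Word: "ratio" (length 5)
Number of 3-grams = length - 3 + 1 = 5 - 3 + 1
= 3


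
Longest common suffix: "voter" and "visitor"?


Word 1: "voter"
Word 2: "visitor"
Comparing from end:
  Pos -1: 'r' == 'r'
  Pos -2: 'e' != 'o' (stop)
LCS = "r" (length 1)


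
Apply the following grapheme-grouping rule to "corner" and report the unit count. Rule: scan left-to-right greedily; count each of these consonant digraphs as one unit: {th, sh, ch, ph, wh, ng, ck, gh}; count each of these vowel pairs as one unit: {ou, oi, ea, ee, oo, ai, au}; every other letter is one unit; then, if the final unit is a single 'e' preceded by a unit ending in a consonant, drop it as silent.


Word: "corner" (6 letters)
Left-to-right scan:
  (1) 'c' (letter)
  (2) 'o' (letter)
  (3) 'r' (letter)
  (4) 'n' (letter)
  (5) 'e' (letter)
  (6) 'r' (letter)
Units from scan: 6
Sound units = 6 units


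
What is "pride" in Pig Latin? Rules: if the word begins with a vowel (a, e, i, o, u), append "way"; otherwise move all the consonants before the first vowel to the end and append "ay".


Word: "pride"
Starts with consonant(s) → move to end, add 'ay'
Consonant cluster: "pr"
Pig Latin = "idepray"


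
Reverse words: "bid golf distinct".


Original: "bid golf distinct"
Words (1..n): bid | golf | distinct
Reversed (n..1): distinct | golf | bid
Result = "distinct golf bid"


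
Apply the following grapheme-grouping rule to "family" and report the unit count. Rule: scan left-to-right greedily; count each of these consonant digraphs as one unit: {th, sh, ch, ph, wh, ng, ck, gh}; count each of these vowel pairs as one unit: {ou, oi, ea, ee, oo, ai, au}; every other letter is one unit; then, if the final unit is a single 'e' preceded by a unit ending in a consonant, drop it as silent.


Word: "family" (6 letters)
Left-to-right scan:
  1. 'f' (letter)
  2. 'a' (letter)
  3. 'm' (letter)
  4. 'i' (letter)
  5. 'l' (letter)
  6. 'y' (letter)
Units from scan: 6
Sound units = 6 units


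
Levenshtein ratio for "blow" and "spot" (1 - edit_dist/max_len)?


Word 1: "blow" (length 4)
Word 2: "spot" (length 4)
One optimal edit sequence:
  1. substitute 'b' -> 's'  (+1)
  2. substitute 'l' -> 'p'  (+1)
  3. keep 'o'
  4. substitute 'w' -> 't'  (+1)
Edit distance = 3
Max length = max(4, 4) = 4
Similarity = 1 - 3/4
= 0.2500


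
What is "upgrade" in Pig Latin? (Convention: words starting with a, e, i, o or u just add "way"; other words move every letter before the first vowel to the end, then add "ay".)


Word: "upgrade"
Starts with vowel → add 'way'
Pig Latin = "upgradeway"


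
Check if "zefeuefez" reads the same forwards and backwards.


Word: "zefeuefez"
Reversed: "zefeuefez"
Forward == Backward? zefeuefez == zefeuefez
Palindrome = Yes


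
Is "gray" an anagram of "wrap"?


Word 1: "wrap" → sorted: aprw
Word 2: "gray" → sorted: agry
Same letters? aprw != agry
Anagram = No


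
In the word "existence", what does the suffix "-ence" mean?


Suffix: -ence
Example: existence = exist + -ence
Meaning = state of


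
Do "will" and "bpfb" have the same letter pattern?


Pattern of "will": [0, 1, 2, 2]
Pattern of "bpfb": [0, 1, 2, 0]
Patterns do not match
Same pattern = No


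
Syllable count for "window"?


Word: "window"
Syllable breakdown: win | dow
Counting: 2 parts
= 2 syllables


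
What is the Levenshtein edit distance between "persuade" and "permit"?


Word 1: "persuade" (length 8)
Word 2: "permit" (length 6)
One optimal edit sequence (insert/delete/substitute each cost 1):
  1. keep 'p'
  2. keep 'e'
  3. keep 'r'
  4. delete 's'  (+1)
  5. delete 'u'  (+1)
  6. substitute 'a' -> 'm'  (+1)
  7. substitute 'd' -> 'i'  (+1)
  8. substitute 'e' -> 't'  (+1)
Total edit operations: 5
Edit distance = 5


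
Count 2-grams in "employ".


Word: "employ" (length 6)
Number of 2-grams = length - 2 + 1 = 6 - 2 + 1
= 5


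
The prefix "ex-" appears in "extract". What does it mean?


Prefix: ex-
Example: extract = ex- + tract
Meaning = out / former


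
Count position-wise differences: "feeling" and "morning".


Comparing character by character (same length = 7):
  Pos 0: 'f' vs 'm' !=
  Pos 1: 'e' vs 'o' !=
  Pos 2: 'e' vs 'r' !=
  Pos 3: 'l' vs 'n' !=
  Pos 4: 'i' vs 'i' =
  Pos 5: 'n' vs 'n' =
  Pos 6: 'g' vs 'g' =
Hamming distance = 4


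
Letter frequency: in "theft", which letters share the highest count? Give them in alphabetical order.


Word: "theft"
Letter counts:
  'e': 1
  'f': 1
  'h': 1
  't': 2
Maximum count = 2
Most frequent = 't' (2 times each)


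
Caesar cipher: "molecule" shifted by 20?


Word: "molecule"
Shift: 20
Each letter → (letter + shift) mod 26:
  'm' (12) + 20 = 6 → 'g'
  'o' (14) + 20 = 8 → 'i'
  'l' (11) + 20 = 5 → 'f'
  'e' (4) + 20 = 24 → 'y'
  'c' (2) + 20 = 22 → 'w'
  'u' (20) + 20 = 14 → 'o'
  'l' (11) + 20 = 5 → 'f'
  'e' (4) + 20 = 24 → 'y'
Result = "gifywofy"


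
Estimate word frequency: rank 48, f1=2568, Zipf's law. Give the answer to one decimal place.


Zipf's law: f(r) = f(1) / r
f(1) = 2568
f(48) = 2568 / 48
= 53.5 occurrences


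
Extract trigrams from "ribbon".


Word: "ribbon" (length 6)
Number of trigrams = 6 - 3 + 1 = 4
  Position 0: "rib"
  Position 1: "ibb"
  Position 2: "bbo"
  Position 3: "bon"
Trigrams = "rib", "ibb", "bbo", "bon"


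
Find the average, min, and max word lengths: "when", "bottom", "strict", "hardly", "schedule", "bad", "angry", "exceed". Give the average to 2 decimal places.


Lengths: "when"=4, "bottom"=6, "strict"=6, "hardly"=6, "schedule"=8, "bad"=3, "angry"=5, "exceed"=6
Sum = 44, Count = 8
Average = 44/8 = 5.50
= avg=5.50, min=3, max=8


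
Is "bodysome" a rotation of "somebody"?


Word: "somebody", Candidate: "bodysome"
Method: check if candidate is substring of word+word
"somebodysomebody" contains "bodysome"? Yes
Is rotation = Yes


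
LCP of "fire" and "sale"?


Word 1: "fire"
Word 2: "sale"
Comparing from start:
  Pos 0: 'f' != 's' (stop)
LCP = "" (length 0)


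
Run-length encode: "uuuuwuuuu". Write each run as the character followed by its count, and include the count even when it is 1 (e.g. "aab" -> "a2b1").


String: "uuuuwuuuu"
Scanning for consecutive runs:
  'u' x 4
  'w' x 1
  'u' x 4
RLE = "u4w1u4"


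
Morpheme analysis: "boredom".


Word: "boredom"
Morphemes: bore / -dom
Each morpheme carries meaning
= 2 morphemes


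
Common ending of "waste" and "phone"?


Word 1: "waste"
Word 2: "phone"
Comparing from end:
  Pos -1: 'e' == 'e'
  Pos -2: 't' != 'n' (stop)
LCS = "e" (length 1)


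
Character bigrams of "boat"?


Word: "boat" (length 4)
Number of bigrams = 4 - 2 + 1 = 3
  Position 0: "bo"
  Position 1: "oa"
  Position 2: "at"
Bigrams = "bo", "oa", "at"


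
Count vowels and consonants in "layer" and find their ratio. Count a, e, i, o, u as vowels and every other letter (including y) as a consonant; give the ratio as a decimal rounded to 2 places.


Word: "layer"
Vowels (a,e,i,o,u): 2
Consonants: 3
Ratio = 2/3
= 0.67


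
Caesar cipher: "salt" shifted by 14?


Word: "salt"
Shift: 14
Each letter → (letter + shift) mod 26:
  's' (18) + 14 = 6 → 'g'
  'a' (0) + 14 = 14 → 'o'
  'l' (11) + 14 = 25 → 'z'
  't' (19) + 14 = 7 → 'h'
Result = "gozh"


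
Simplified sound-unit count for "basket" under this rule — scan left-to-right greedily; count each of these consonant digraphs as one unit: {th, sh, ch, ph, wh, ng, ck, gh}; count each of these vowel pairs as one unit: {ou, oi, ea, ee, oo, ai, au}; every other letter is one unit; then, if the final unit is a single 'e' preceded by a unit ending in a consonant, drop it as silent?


Word: "basket" (6 letters)
Left-to-right scan:
  1. 'b' (letter)
  2. 'a' (letter)
  3. 's' (letter)
  4. 'k' (letter)
  5. 'e' (letter)
  6. 't' (letter)
Units from scan: 6
Sound units = 6 units


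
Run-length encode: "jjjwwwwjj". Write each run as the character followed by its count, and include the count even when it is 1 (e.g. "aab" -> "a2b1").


String: "jjjwwwwjj"
Scanning for consecutive runs:
  'j' x 3
  'w' x 4
  'j' x 2
RLE = "j3w4j2"


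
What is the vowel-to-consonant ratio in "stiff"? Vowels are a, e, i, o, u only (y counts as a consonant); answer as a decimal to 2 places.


Word: "stiff"
Vowels (a,e,i,o,u): 1
Consonants: 4
Ratio = 1/4
= 0.25


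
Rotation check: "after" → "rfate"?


Word: "after", Candidate: "rfate"
Method: check if candidate is substring of word+word
"afterafter" contains "rfate"? No
Is rotation = No


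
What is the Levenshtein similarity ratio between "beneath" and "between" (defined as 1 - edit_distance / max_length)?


Word 1: "beneath" (length 7)
Word 2: "between" (length 7)
One optimal edit sequence:
  1. keep 'b'
  2. keep 'e'
  3. substitute 'n' -> 't'  (+1)
  4. substitute 'e' -> 'w'  (+1)
  5. substitute 'a' -> 'e'  (+1)
  6. substitute 't' -> 'e'  (+1)
  7. substitute 'h' -> 'n'  (+1)
Edit distance = 5
Max length = max(7, 7) = 7
Similarity = 1 - 5/7
= 0.2857


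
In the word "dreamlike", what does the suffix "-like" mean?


Suffix: -like
As in: dreamlike -> dream + -like
Meaning = resembling


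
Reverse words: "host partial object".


Original: "host partial object"
Words (1..n): host | partial | object
Reversed (n..1): object | partial | host
Result = "object partial host"


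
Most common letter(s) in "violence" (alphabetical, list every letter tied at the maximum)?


Word: "violence"
Letter counts:
  'c': 1
  'e': 2
  'i': 1
  'l': 1
  'n': 1
  'o': 1
  'v': 1
Maximum count = 2
Most frequent = 'e' (2 times each)


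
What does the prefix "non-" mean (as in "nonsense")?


Prefix: non-
Example: nonsense (non- + sense)
Meaning = not


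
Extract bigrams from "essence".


Word: "essence" (length 7)
Number of bigrams = 7 - 2 + 1 = 6
  Position 0: "es"
  Position 1: "ss"
  Position 2: "se"
  Position 3: "en"
  Position 4: "nc"
  Position 5: "ce"
Bigrams = "es", "ss", "se", "en", "nc", "ce"


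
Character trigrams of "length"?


Word: "length" (length 6)
Number of trigrams = 6 - 3 + 1 = 4
  Position 0: "len"
  Position 1: "eng"
  Position 2: "ngt"
  Position 3: "gth"
Trigrams = "len", "eng", "ngt", "gth"


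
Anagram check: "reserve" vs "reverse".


Word 1: "reserve" → sorted: eeerrsv
Word 2: "reverse" → sorted: eeerrsv
Same letters? eeerrsv == eeerrsv
Anagram = Yes


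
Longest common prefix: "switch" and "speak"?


Word 1: "switch"
Word 2: "speak"
Comparing from start:
  Pos 0: 's' == 's'
  Pos 1: 'w' != 'p' (stop)
LCP = "s" (length 1)


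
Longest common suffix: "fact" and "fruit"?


Word 1: "fact"
Word 2: "fruit"
Comparing from end:
  Pos -1: 't' == 't'
  Pos -2: 'c' != 'i' (stop)
LCS = "t" (length 1)


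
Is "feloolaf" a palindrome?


Word: "feloolaf"
Reversed: "faloolef"
Forward == Backward? feloolaf != faloolef
Palindrome = No


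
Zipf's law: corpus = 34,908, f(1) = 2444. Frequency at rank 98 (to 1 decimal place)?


Zipf's law: f(r) = f(1) / r
f(1) = 2444
f(98) = 2444 / 98
= 24.9 occurrences


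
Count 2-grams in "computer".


Word: "computer" (length 8)
Number of 2-grams = length - 2 + 1 = 8 - 2 + 1
= 7


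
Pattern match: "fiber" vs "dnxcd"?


Pattern of "fiber": [0, 1, 2, 3, 4]
Pattern of "dnxcd": [0, 1, 2, 3, 0]
Patterns do not match
Same pattern = No


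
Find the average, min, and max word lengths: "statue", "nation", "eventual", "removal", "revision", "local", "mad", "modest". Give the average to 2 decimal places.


Lengths: "statue"=6, "nation"=6, "eventual"=8, "removal"=7, "revision"=8, "local"=5, "mad"=3, "modest"=6
Sum = 49, Count = 8
Average = 49/8 = 6.13
= avg=6.13, min=3, max=8


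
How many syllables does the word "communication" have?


Word: "communication"
Syllable breakdown: com · mu · ni · ca · tion
Counting: 5 parts
= 5 syllables


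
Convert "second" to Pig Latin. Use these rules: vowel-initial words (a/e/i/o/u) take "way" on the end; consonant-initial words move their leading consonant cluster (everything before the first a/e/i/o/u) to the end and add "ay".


Word: "second"
Starts with consonant(s) → move to end, add 'ay'
Consonant cluster: "s"
Pig Latin = "econdsay"


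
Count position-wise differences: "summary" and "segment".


Comparing character by character (same length = 7):
  Pos 0: 's' vs 's' =
  Pos 1: 'u' vs 'e' !=
  Pos 2: 'm' vs 'g' !=
  Pos 3: 'm' vs 'm' =
  Pos 4: 'a' vs 'e' !=
  Pos 5: 'r' vs 'n' !=
  Pos 6: 'y' vs 't' !=
Hamming distance = 5


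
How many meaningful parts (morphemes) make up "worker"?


Word: "worker"
Morphemes: work + -er
Each morpheme carries meaning
= 2 morphemes


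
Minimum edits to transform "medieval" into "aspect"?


Word 1: "medieval" (length 8)
Word 2: "aspect" (length 6)
One optimal edit sequence (insert/delete/substitute each cost 1):
  1. delete 'm'  (+1)
  2. substitute 'e' -> 'a'  (+1)
  3. substitute 'd' -> 's'  (+1)
  4. substitute 'i' -> 'p'  (+1)
  5. keep 'e'
  6. delete 'v'  (+1)
  7. substitute 'a' -> 'c'  (+1)
  8. substitute 'l' -> 't'  (+1)
Total edit operations: 7
Edit distance = 7


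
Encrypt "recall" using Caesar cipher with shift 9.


Word: "recall"
Shift: 9
Each letter → (letter + shift) mod 26:
  'r' (17) + 9 = 0 → 'a'
  'e' (4) + 9 = 13 → 'n'
  'c' (2) + 9 = 11 → 'l'
  'a' (0) + 9 = 9 → 'j'
  'l' (11) + 9 = 20 → 'u'
  'l' (11) + 9 = 20 → 'u'
Result = "anljuu"


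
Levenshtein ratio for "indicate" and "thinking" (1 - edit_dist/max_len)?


Word 1: "indicate" (length 8)
Word 2: "thinking" (length 8)
One optimal edit sequence:
  1. insert 't'  (+1)
  2. insert 'h'  (+1)
  3. keep 'i'
  4. keep 'n'
  5. substitute 'd' -> 'k'  (+1)
  6. keep 'i'
  7. delete 'c'  (+1)
  8. delete 'a'  (+1)
  9. substitute 't' -> 'n'  (+1)
  10. substitute 'e' -> 'g'  (+1)
Edit distance = 7
Max length = max(8, 8) = 8
Similarity = 1 - 7/8
= 0.1250


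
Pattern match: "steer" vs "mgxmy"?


Pattern of "steer": [0, 1, 2, 2, 3]
Pattern of "mgxmy": [0, 1, 2, 0, 3]
Patterns do not match
Same pattern = No


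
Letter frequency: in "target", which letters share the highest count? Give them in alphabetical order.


Word: "target"
Letter counts:
  'a': 1
  'e': 1
  'g': 1
  'r': 1
  't': 2
Maximum count = 2
Most frequent = 't' (2 times each)


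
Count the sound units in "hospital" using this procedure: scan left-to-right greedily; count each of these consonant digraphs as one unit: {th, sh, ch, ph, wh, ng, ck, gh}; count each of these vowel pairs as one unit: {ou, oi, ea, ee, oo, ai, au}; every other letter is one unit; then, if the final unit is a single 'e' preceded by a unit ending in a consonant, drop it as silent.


Word: "hospital" (8 letters)
Left-to-right scan:
  1. 'h' (letter)
  2. 'o' (letter)
  3. 's' (letter)
  4. 'p' (letter)
  5. 'i' (letter)
  6. 't' (letter)
  7. 'a' (letter)
  8. 'l' (letter)
Units from scan: 8
Sound units = 8 units


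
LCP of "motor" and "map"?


Word 1: "motor"
Word 2: "map"
Comparing from start:
  Pos 0: 'm' == 'm'
  Pos 1: 'o' != 'a' (stop)
LCP = "m" (length 1)


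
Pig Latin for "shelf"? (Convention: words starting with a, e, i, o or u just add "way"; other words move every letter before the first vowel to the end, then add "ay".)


Word: "shelf"
Starts with consonant(s) → move to end, add 'ay'
Consonant cluster: "sh"
Pig Latin = "elfshay"


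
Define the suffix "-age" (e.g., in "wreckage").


Suffix: -age
Example: wreckage (wreck + -age)
Meaning = result / collection


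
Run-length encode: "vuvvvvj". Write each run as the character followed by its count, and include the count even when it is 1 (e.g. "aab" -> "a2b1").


String: "vuvvvvj"
Scanning for consecutive runs:
  'v' x 1
  'u' x 1
  'v' x 4
  'j' x 1
RLE = "v1u1v4j1"


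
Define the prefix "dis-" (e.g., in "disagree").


Prefix: dis-
Example: disagree = dis- + agree
Meaning = not / opposite


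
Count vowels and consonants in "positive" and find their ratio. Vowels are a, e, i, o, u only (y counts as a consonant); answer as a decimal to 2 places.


Word: "positive"
Vowels (a,e,i,o,u): 4
Consonants: 4
Ratio = 4/4
= 1.00


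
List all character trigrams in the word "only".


Word: "only" (length 4)
Number of trigrams = 4 - 3 + 1 = 2
  Position 0: "onl"
  Position 1: "nly"
Trigrams = "onl", "nly"


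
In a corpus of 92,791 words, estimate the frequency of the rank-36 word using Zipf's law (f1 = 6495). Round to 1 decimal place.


Zipf's law: f(r) = f(1) / r
f(1) = 6495
f(36) = 6495 / 36
= 180.4 occurrences


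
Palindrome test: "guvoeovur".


Word: "guvoeovur"
Reversed: "ruvoeovug"
Forward == Backward? guvoeovur != ruvoeovug
Palindrome = No


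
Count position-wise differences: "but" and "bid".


Comparing character by character (same length = 3):
  Pos 0: 'b' vs 'b' =
  Pos 1: 'u' vs 'i' !=
  Pos 2: 't' vs 'd' !=
Hamming distance = 2


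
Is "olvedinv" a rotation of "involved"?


Word: "involved", Candidate: "olvedinv"
Method: check if candidate is substring of word+word
"involvedinvolved" contains "olvedinv"? Yes
Is rotation = Yes


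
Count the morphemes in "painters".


Word: "painters"
Morphemes: paint | -er | -s
Each morpheme carries meaning
= 3 morphemes


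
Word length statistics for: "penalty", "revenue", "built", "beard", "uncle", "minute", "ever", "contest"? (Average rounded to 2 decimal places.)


Lengths: "penalty"=7, "revenue"=7, "built"=5, "beard"=5, "uncle"=5, "minute"=6, "ever"=4, "contest"=7
Sum = 46, Count = 8
Average = 46/8 = 5.75
= avg=5.75, min=4, max=7


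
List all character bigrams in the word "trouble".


Word: "trouble" (length 7)
Number of bigrams = 7 - 2 + 1 = 6
  Position 0: "tr"
  Position 1: "ro"
  Position 2: "ou"
  Position 3: "ub"
  Position 4: "bl"
  Position 5: "le"
Bigrams = "tr", "ro", "ou", "ub", "bl", "le"


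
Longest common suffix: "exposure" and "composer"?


Word 1: "exposure"
Word 2: "composer"
Comparing from end:
  Pos -1: 'e' != 'r' (stop)
LCS = "" (length 0)


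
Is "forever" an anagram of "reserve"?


Word 1: "reserve" → sorted: eeerrsv
Word 2: "forever" → sorted: eeforrv
Same letters? eeerrsv != eeforrv
Anagram = No


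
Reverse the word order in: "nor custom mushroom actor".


Original: "nor custom mushroom actor"
Words (1..n): nor | custom | mushroom | actor
Reversed (n..1): actor | mushroom | custom | nor
Result = "actor mushroom custom nor"


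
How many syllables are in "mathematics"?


Word: "mathematics"
Syllable breakdown: math / e / mat / ics
Counting: 4 parts
= 4 syllables


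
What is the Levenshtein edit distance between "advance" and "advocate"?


Word 1: "advance" (length 7)
Word 2: "advocate" (length 8)
One optimal edit sequence (insert/delete/substitute each cost 1):
  1. keep 'a'
  2. keep 'd'
  3. keep 'v'
  4. insert 'o'  (+1)
  5. substitute 'a' -> 'c'  (+1)
  6. substitute 'n' -> 'a'  (+1)
  7. substitute 'c' -> 't'  (+1)
  8. keep 'e'
Total edit operations: 4
Edit distance = 4


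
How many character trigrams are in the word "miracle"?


Word: "miracle" (length 7)
Number of 3-grams = length - 3 + 1 = 7 - 3 + 1
= 5


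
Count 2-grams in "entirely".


Word: "entirely" (length 8)
Number of 2-grams = length - 2 + 1 = 8 - 2 + 1
= 7


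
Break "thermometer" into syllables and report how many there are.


Word: "thermometer"
Syllable breakdown: ther-mom-e-ter
Counting: 4 parts
= 4 syllables


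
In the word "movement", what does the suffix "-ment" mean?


Suffix: -ment
As in: movement -> move + -ment
Meaning = result of action


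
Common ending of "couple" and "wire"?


Word 1: "couple"
Word 2: "wire"
Comparing from end:
  Pos -1: 'e' == 'e'
  Pos -2: 'l' != 'r' (stop)
LCS = "e" (length 1)


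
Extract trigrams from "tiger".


Word: "tiger" (length 5)
Number of trigrams = 5 - 3 + 1 = 3
  Position 0: "tig"
  Position 1: "ige"
  Position 2: "ger"
Trigrams = "tig", "ige", "ger"


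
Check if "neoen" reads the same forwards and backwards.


Word: "neoen"
Reversed: "neoen"
Forward == Backward? neoen == neoen
Palindrome = Yes


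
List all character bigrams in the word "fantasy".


Word: "fantasy" (length 7)
Number of bigrams = 7 - 2 + 1 = 6
  Position 0: "fa"
  Position 1: "an"
  Position 2: "nt"
  Position 3: "ta"
  Position 4: "as"
  Position 5: "sy"
Bigrams = "fa", "an", "nt", "ta", "as", "sy"


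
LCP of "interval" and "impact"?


Word 1: "interval"
Word 2: "impact"
Comparing from start:
  Pos 0: 'i' == 'i'
  Pos 1: 'n' != 'm' (stop)
LCP = "i" (length 1)


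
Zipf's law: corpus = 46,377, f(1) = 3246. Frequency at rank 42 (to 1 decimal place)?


Zipf's law: f(r) = f(1) / r
f(1) = 3246
f(42) = 3246 / 42
= 77.3 occurrences


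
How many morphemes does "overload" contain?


Word: "overload"
Morphemes: over- | load
Each morpheme carries meaning
= 2 morphemes


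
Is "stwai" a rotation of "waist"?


Word: "waist", Candidate: "stwai"
Method: check if candidate is substring of word+word
"waistwaist" contains "stwai"? Yes
Is rotation = Yes


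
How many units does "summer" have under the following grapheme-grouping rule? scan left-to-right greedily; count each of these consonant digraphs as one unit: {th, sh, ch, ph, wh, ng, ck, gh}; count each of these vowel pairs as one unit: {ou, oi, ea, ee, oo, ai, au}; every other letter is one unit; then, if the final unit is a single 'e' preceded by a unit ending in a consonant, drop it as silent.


Word: "summer" (6 letters)
Left-to-right scan:
  [1] 's' (letter)
  [2] 'u' (letter)
  [3] 'm' (letter)
  [4] 'm' (letter)
  [5] 'e' (letter)
  [6] 'r' (letter)
Units from scan: 6
Sound units = 6 units


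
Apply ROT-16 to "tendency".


Word: "tendency"
Shift: 16
Each letter → (letter + shift) mod 26:
  't' (19) + 16 = 9 → 'j'
  'e' (4) + 16 = 20 → 'u'
  'n' (13) + 16 = 3 → 'd'
  'd' (3) + 16 = 19 → 't'
  'e' (4) + 16 = 20 → 'u'
  'n' (13) + 16 = 3 → 'd'
  'c' (2) + 16 = 18 → 's'
  'y' (24) + 16 = 14 → 'o'
Result = "judtudso"


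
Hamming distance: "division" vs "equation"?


Comparing character by character (same length = 8):
  Pos 0: 'd' vs 'e' !=
  Pos 1: 'i' vs 'q' !=
  Pos 2: 'v' vs 'u' !=
  Pos 3: 'i' vs 'a' !=
  Pos 4: 's' vs 't' !=
  Pos 5: 'i' vs 'i' =
  Pos 6: 'o' vs 'o' =
  Pos 7: 'n' vs 'n' =
Hamming distance = 5


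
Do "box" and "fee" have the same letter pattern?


Pattern of "box": [0, 1, 2]
Pattern of "fee": [0, 1, 1]
Patterns do not match
Same pattern = No


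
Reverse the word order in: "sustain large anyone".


Original: "sustain large anyone"
Words (1..n): sustain | large | anyone
Reversed (n..1): anyone | large | sustain
Result = "anyone large sustain"


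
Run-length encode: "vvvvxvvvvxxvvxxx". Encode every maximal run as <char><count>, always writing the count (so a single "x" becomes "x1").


String: "vvvvxvvvvxxvvxxx"
Scanning for consecutive runs:
  'v' x 4
  'x' x 1
  'v' x 4
  'x' x 2
  'v' x 2
  'x' x 3
RLE = "v4x1v4x2v2x3"


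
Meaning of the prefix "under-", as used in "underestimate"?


Prefix: under-
As in: underestimate -> under- + estimate
Meaning = insufficient


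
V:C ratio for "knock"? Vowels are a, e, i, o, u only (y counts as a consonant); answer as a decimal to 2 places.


Word: "knock"
Vowels (a,e,i,o,u): 1
Consonants: 4
Ratio = 1/4
= 0.25


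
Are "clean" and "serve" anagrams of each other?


Word 1: "clean" → sorted: aceln
Word 2: "serve" → sorted: eersv
Same letters? aceln != eersv
Anagram = No


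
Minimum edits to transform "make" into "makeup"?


Word 1: "make" (length 4)
Word 2: "makeup" (length 6)
One optimal edit sequence (insert/delete/substitute each cost 1):
  1. keep 'm'
  2. keep 'a'
  3. keep 'k'
  4. keep 'e'
  5. insert 'u'  (+1)
  6. insert 'p'  (+1)
Total edit operations: 2
Edit distance = 2


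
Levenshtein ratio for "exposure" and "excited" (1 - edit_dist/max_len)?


Word 1: "exposure" (length 8)
Word 2: "excited" (length 7)
One optimal edit sequence:
  1. keep 'e'
  2. keep 'x'
  3. delete 'p'  (+1)
  4. substitute 'o' -> 'c'  (+1)
  5. substitute 's' -> 'i'  (+1)
  6. substitute 'u' -> 't'  (+1)
  7. substitute 'r' -> 'e'  (+1)
  8. substitute 'e' -> 'd'  (+1)
Edit distance = 6
Max length = max(8, 7) = 8
Similarity = 1 - 6/8
= 0.2500


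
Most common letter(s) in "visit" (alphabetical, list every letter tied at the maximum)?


Word: "visit"
Letter counts:
  'i': 2
  's': 1
  't': 1
  'v': 1
Maximum count = 2
Most frequent = 'i' (2 times each)


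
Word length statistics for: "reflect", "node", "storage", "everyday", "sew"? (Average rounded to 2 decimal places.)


Lengths: "reflect"=7, "node"=4, "storage"=7, "everyday"=8, "sew"=3
Sum = 29, Count = 5
Average = 29/5 = 5.80
= avg=5.80, min=3, max=8


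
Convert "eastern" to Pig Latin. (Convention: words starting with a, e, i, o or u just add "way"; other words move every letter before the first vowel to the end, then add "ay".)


Word: "eastern"
Starts with vowel → add 'way'
Pig Latin = "easternway"


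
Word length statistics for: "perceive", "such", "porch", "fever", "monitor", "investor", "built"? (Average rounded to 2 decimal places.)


Lengths: "perceive"=8, "such"=4, "porch"=5, "fever"=5, "monitor"=7, "investor"=8, "built"=5
Sum = 42, Count = 7
Average = 42/7 = 6.00
= avg=6.00, min=4, max=8


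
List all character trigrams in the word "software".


Word: "software" (length 8)
Number of trigrams = 8 - 3 + 1 = 6
  Position 0: "sof"
  Position 1: "oft"
  Position 2: "ftw"
  Position 3: "twa"
  Position 4: "war"
  Position 5: "are"
Trigrams = "sof", "oft", "ftw", "twa", "war", "are"


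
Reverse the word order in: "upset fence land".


Original: "upset fence land"
Words (1..n): upset | fence | land
Reversed (n..1): land | fence | upset
Result = "land fence upset"


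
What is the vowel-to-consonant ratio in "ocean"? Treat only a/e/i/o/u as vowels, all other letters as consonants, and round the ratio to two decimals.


Word: "ocean"
Vowels (a,e,i,o,u): 3
Consonants: 2
Ratio = 3/2
= 1.50


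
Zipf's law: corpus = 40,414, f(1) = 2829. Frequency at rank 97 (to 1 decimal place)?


Zipf's law: f(r) = f(1) / r
f(1) = 2829
f(97) = 2829 / 97
= 29.2 occurrences


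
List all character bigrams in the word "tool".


Word: "tool" (length 4)
Number of bigrams = 4 - 2 + 1 = 3
  Position 0: "to"
  Position 1: "oo"
  Position 2: "ol"
Bigrams = "to", "oo", "ol"


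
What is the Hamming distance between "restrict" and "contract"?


Comparing character by character (same length = 8):
  Pos 0: 'r' vs 'c' !=
  Pos 1: 'e' vs 'o' !=
  Pos 2: 's' vs 'n' !=
  Pos 3: 't' vs 't' =
  Pos 4: 'r' vs 'r' =
  Pos 5: 'i' vs 'a' !=
  Pos 6: 'c' vs 'c' =
  Pos 7: 't' vs 't' =
Hamming distance = 4


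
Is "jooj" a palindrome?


Word: "jooj"
Reversed: "jooj"
Forward == Backward? jooj == jooj
Palindrome = Yes


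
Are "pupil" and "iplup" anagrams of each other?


Word 1: "pupil" → sorted: ilppu
Word 2: "iplup" → sorted: ilppu
Same letters? ilppu == ilppu
Anagram = Yes


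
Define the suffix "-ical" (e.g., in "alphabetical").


Suffix: -ical
Example: alphabetical (alphabet + -ical)
Meaning = relating to


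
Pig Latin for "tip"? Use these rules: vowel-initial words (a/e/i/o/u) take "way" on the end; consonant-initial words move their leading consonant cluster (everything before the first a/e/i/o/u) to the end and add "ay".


Word: "tip"
Starts with consonant(s) → move to end, add 'ay'
Consonant cluster: "t"
Pig Latin = "iptay"


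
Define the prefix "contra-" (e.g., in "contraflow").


Prefix: contra-
Example: contraflow (contra- + flow)
Meaning = against


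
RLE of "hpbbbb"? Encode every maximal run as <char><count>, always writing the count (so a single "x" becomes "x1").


String: "hpbbbb"
Scanning for consecutive runs:
  'h' x 1
  'p' x 1
  'b' x 4
RLE = "h1p1b4"


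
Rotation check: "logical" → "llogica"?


Word: "logical", Candidate: "llogica"
Method: check if candidate is substring of word+word
"logicallogical" contains "llogica"? Yes
Is rotation = Yes


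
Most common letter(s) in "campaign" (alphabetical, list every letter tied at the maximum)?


Word: "campaign"
Letter counts:
  'a': 2
  'c': 1
  'g': 1
  'i': 1
  'm': 1
  'n': 1
  'p': 1
Maximum count = 2
Most frequent = 'a' (2 times each)


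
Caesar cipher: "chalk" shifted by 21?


Word: "chalk"
Shift: 21
Each letter → (letter + shift) mod 26:
  'c' (2) + 21 = 23 → 'x'
  'h' (7) + 21 = 2 → 'c'
  'a' (0) + 21 = 21 → 'v'
  'l' (11) + 21 = 6 → 'g'
  'k' (10) + 21 = 5 → 'f'
Result = "xcvgf"


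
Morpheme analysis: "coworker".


Word: "coworker"
Morphemes: co- / work / -er
Each morpheme carries meaning
= 3 morphemes


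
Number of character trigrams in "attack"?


Word: "attack" (length 6)
Number of 3-grams = length - 3 + 1 = 6 - 3 + 1
= 4


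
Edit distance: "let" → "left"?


Word 1: "let" (length 3)
Word 2: "left" (length 4)
One optimal edit sequence (insert/delete/substitute each cost 1):
  1. keep 'l'
  2. keep 'e'
  3. insert 'f'  (+1)
  4. keep 't'
Total edit operations: 1
Edit distance = 1


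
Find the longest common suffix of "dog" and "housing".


Word 1: "dog"
Word 2: "housing"
Comparing from end:
  Pos -1: 'g' == 'g'
  Pos -2: 'o' != 'n' (stop)
LCS = "g" (length 1)


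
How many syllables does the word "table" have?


Word: "table"
Syllable breakdown: ta | ble
Counting: 2 parts
= 2 syllables


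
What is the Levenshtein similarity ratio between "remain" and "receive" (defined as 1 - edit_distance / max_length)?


Word 1: "remain" (length 6)
Word 2: "receive" (length 7)
One optimal edit sequence:
  1. keep 'r'
  2. keep 'e'
  3. substitute 'm' -> 'c'  (+1)
  4. substitute 'a' -> 'e'  (+1)
  5. keep 'i'
  6. insert 'v'  (+1)
  7. substitute 'n' -> 'e'  (+1)
Edit distance = 4
Max length = max(6, 7) = 7
Similarity = 1 - 4/7
= 0.4286


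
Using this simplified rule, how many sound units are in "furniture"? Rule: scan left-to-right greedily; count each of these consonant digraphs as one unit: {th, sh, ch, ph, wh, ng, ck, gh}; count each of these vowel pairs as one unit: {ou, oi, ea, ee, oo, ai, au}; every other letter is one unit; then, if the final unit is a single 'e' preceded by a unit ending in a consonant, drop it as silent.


Word: "furniture" (9 letters)
Left-to-right scan:
  (1) 'f' (letter)
  (2) 'u' (letter)
  (3) 'r' (letter)
  (4) 'n' (letter)
  (5) 'i' (letter)
  (6) 't' (letter)
  (7) 'u' (letter)
  (8) 'r' (letter)
  (9) 'e' (letter)
Units from scan: 9
Final unit is 'e' after a consonant -> drop as silent (-1)
Sound units = 8 units


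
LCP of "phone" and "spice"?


Word 1: "phone"
Word 2: "spice"
Comparing from start:
  Pos 0: 'p' != 's' (stop)
LCP = "" (length 0)


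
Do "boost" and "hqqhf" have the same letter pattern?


Pattern of "boost": [0, 1, 1, 2, 3]
Pattern of "hqqhf": [0, 1, 1, 0, 2]
Patterns do not match
Same pattern = No


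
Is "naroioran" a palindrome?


Word: "naroioran"
Reversed: "naroioran"
Forward == Backward? naroioran == naroioran
Palindrome = Yes


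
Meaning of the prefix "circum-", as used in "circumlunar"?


Prefix: circum-
As in: circumlunar -> circum- + lunar
Meaning = around


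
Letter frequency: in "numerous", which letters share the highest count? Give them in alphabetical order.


Word: "numerous"
Letter counts:
  'e': 1
  'm': 1
  'n': 1
  'o': 1
  'r': 1
  's': 1
  'u': 2
Maximum count = 2
Most frequent = 'u' (2 times each)


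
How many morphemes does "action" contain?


Word: "action"
Morphemes: act / -ion
Each morpheme carries meaning
= 2 morphemes


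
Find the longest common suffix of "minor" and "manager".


Word 1: "minor"
Word 2: "manager"
Comparing from end:
  Pos -1: 'r' == 'r'
  Pos -2: 'o' != 'e' (stop)
LCS = "r" (length 1)
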